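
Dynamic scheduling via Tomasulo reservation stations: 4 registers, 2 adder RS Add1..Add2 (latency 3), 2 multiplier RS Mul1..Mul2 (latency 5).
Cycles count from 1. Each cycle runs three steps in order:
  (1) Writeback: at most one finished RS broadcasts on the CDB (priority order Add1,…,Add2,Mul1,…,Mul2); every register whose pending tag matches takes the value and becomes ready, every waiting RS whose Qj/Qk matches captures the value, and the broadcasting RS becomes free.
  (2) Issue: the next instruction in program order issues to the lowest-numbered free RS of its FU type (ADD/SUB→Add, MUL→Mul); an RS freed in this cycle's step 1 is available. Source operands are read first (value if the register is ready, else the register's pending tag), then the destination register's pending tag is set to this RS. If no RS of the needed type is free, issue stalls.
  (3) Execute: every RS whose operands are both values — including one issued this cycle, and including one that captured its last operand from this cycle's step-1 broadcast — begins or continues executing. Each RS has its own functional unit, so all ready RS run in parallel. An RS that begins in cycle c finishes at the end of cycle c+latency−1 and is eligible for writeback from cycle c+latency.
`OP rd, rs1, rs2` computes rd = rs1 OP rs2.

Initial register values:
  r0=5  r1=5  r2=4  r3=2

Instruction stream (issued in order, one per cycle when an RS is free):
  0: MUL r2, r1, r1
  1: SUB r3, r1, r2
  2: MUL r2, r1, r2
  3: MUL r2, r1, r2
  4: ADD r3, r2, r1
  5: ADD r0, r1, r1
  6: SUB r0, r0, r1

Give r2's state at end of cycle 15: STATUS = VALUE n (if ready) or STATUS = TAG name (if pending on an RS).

  c1: issue MUL r2<-Mul1  regs: r0:5,r1:5,r2:Mul1,r3:2
  c2: issue SUB r3<-Add1  regs: r0:5,r1:5,r2:Mul1,r3:Add1
  c3: issue MUL r2<-Mul2  regs: r0:5,r1:5,r2:Mul2,r3:Add1
  c4: stall  regs: r0:5,r1:5,r2:Mul2,r3:Add1
  c5: stall  regs: r0:5,r1:5,r2:Mul2,r3:Add1
  c6: CDB Mul1=25; issue MUL r2<-Mul1  regs: r0:5,r1:5,r2:Mul1,r3:Add1
  c7: issue ADD r3<-Add2  regs: r0:5,r1:5,r2:Mul1,r3:Add2
  c8: stall  regs: r0:5,r1:5,r2:Mul1,r3:Add2
  c9: CDB Add1=-20; issue ADD r0<-Add1  regs: r0:Add1,r1:5,r2:Mul1,r3:Add2
  c10: stall  regs: r0:Add1,r1:5,r2:Mul1,r3:Add2
  c11: CDB Mul2=125; stall  regs: r0:Add1,r1:5,r2:Mul1,r3:Add2
  c12: CDB Add1=10; issue SUB r0<-Add1  regs: r0:Add1,r1:5,r2:Mul1,r3:Add2
  c13: -  regs: r0:Add1,r1:5,r2:Mul1,r3:Add2
  c14: -  regs: r0:Add1,r1:5,r2:Mul1,r3:Add2
  c15: CDB Add1=5  regs: r0:5,r1:5,r2:Mul1,r3:Add2

STATUS = TAG Mul1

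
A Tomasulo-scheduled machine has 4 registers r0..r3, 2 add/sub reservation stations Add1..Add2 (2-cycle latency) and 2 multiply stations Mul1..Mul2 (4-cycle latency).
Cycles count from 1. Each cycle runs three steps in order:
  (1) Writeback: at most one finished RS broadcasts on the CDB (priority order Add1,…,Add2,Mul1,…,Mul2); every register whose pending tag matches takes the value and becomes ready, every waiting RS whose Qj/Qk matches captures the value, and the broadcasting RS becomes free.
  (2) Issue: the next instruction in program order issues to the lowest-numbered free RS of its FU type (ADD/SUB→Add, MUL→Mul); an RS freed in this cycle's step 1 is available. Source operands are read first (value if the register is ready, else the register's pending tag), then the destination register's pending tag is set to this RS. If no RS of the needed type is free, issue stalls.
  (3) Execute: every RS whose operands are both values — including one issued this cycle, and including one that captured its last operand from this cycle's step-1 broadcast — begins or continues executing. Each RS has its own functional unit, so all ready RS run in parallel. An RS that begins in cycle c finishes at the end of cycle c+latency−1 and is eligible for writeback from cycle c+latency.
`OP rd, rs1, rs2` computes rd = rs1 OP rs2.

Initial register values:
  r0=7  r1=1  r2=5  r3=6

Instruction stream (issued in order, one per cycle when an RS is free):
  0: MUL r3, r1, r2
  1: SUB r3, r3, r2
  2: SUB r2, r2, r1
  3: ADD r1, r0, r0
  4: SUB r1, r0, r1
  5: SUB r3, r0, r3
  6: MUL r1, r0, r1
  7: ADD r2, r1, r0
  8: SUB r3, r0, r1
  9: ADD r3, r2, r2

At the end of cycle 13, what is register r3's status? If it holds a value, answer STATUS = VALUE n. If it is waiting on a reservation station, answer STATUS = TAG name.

STATUS = TAG Add2

c1: issue MUL r3<-Mul1 | r0:7,r1:1,r2:5,r3:Mul1
c2: issue SUB r3<-Add1 | r0:7,r1:1,r2:5,r3:Add1
c3: issue SUB r2<-Add2 | r0:7,r1:1,r2:Add2,r3:Add1
c4: stall | r0:7,r1:1,r2:Add2,r3:Add1
c5: CDB Add2=4; issue ADD r1<-Add2 | r0:7,r1:Add2,r2:4,r3:Add1
c6: CDB Mul1=5; stall | r0:7,r1:Add2,r2:4,r3:Add1
c7: CDB Add2=14; issue SUB r1<-Add2 | r0:7,r1:Add2,r2:4,r3:Add1
c8: CDB Add1=0; issue SUB r3<-Add1 | r0:7,r1:Add2,r2:4,r3:Add1
c9: CDB Add2=-7; issue MUL r1<-Mul1 | r0:7,r1:Mul1,r2:4,r3:Add1
c10: CDB Add1=7; issue ADD r2<-Add1 | r0:7,r1:Mul1,r2:Add1,r3:7
c11: issue SUB r3<-Add2 | r0:7,r1:Mul1,r2:Add1,r3:Add2
c12: stall | r0:7,r1:Mul1,r2:Add1,r3:Add2
c13: CDB Mul1=-49; stall | r0:7,r1:-49,r2:Add1,r3:Add2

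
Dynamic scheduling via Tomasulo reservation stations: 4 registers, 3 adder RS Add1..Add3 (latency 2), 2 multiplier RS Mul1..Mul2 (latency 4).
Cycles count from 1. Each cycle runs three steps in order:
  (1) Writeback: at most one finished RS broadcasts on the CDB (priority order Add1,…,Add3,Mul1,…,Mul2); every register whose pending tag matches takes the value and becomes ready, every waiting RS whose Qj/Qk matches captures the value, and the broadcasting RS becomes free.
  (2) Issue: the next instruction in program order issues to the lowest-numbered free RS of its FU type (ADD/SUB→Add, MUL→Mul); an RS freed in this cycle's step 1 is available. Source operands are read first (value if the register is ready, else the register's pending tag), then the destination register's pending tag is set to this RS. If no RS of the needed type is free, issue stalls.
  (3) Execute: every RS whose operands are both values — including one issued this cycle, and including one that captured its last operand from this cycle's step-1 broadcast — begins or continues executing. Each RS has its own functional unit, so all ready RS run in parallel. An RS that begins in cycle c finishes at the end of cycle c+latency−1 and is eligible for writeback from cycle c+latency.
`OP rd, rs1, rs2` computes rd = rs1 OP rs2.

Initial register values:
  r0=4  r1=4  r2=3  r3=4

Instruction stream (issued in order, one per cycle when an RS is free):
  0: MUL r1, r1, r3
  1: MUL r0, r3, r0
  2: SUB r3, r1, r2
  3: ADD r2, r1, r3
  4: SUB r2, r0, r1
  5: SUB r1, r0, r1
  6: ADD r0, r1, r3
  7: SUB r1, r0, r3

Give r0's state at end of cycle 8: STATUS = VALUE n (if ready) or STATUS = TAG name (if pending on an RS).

c1: issue MUL r1<-Mul1 | r0:4,r1:Mul1,r2:3,r3:4
c2: issue MUL r0<-Mul2 | r0:Mul2,r1:Mul1,r2:3,r3:4
c3: issue SUB r3<-Add1 | r0:Mul2,r1:Mul1,r2:3,r3:Add1
c4: issue ADD r2<-Add2 | r0:Mul2,r1:Mul1,r2:Add2,r3:Add1
c5: CDB Mul1=16; issue SUB r2<-Add3 | r0:Mul2,r1:16,r2:Add3,r3:Add1
c6: CDB Mul2=16; stall | r0:16,r1:16,r2:Add3,r3:Add1
c7: CDB Add1=13; issue SUB r1<-Add1 | r0:16,r1:Add1,r2:Add3,r3:13
c8: CDB Add3=0; issue ADD r0<-Add3 | r0:Add3,r1:Add1,r2:0,r3:13

STATUS = TAG Add3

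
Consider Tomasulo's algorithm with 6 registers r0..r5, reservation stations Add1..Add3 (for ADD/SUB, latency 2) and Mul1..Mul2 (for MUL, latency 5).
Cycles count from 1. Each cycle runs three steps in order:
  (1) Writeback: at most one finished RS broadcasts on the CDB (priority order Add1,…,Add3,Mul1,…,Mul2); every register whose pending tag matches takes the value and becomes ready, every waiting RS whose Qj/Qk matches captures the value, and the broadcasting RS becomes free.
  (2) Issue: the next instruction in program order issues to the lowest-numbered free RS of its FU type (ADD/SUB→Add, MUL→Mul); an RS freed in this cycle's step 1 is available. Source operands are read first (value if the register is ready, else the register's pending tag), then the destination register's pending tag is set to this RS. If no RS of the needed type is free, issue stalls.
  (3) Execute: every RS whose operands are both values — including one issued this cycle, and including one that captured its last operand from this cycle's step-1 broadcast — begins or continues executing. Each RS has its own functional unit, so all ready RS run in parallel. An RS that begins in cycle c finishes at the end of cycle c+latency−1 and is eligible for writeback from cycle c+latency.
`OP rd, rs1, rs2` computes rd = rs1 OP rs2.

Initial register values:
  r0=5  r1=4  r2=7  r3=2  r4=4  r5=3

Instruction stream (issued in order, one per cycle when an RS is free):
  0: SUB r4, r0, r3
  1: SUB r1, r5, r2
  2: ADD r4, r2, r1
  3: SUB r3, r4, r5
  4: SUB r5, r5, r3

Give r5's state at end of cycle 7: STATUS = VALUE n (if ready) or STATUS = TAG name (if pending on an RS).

STATUS = TAG Add3

  c1: issue SUB r4<-Add1  regs: r0:5,r1:4,r2:7,r3:2,r4:Add1,r5:3
  c2: issue SUB r1<-Add2  regs: r0:5,r1:Add2,r2:7,r3:2,r4:Add1,r5:3
  c3: CDB Add1=3; issue ADD r4<-Add1  regs: r0:5,r1:Add2,r2:7,r3:2,r4:Add1,r5:3
  c4: CDB Add2=-4; issue SUB r3<-Add2  regs: r0:5,r1:-4,r2:7,r3:Add2,r4:Add1,r5:3
  c5: issue SUB r5<-Add3  regs: r0:5,r1:-4,r2:7,r3:Add2,r4:Add1,r5:Add3
  c6: CDB Add1=3  regs: r0:5,r1:-4,r2:7,r3:Add2,r4:3,r5:Add3
  c7: -  regs: r0:5,r1:-4,r2:7,r3:Add2,r4:3,r5:Add3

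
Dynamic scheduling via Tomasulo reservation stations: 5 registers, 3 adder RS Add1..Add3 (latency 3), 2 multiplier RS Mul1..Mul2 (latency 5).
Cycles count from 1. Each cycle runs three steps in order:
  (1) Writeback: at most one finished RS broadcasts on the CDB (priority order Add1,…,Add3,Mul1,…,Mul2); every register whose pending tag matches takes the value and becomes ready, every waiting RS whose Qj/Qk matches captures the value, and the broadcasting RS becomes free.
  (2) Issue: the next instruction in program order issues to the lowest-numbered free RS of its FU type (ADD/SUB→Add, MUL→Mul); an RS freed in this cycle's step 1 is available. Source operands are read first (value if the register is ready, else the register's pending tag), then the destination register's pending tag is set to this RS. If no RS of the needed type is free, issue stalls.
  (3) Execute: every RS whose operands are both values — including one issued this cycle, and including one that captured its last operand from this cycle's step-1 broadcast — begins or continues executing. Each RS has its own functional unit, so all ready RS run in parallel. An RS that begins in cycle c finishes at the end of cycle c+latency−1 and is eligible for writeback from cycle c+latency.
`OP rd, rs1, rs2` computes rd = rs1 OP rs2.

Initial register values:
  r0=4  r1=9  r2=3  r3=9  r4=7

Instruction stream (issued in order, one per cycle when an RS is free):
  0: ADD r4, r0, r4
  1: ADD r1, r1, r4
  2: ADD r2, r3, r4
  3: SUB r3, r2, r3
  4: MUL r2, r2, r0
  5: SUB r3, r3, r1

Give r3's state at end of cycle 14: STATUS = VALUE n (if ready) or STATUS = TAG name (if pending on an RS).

STATUS = VALUE -9

  c1: issue ADD r4<-Add1  regs: r0:4,r1:9,r2:3,r3:9,r4:Add1
  c2: issue ADD r1<-Add2  regs: r0:4,r1:Add2,r2:3,r3:9,r4:Add1
  c3: issue ADD r2<-Add3  regs: r0:4,r1:Add2,r2:Add3,r3:9,r4:Add1
  c4: CDB Add1=11; issue SUB r3<-Add1  regs: r0:4,r1:Add2,r2:Add3,r3:Add1,r4:11
  c5: issue MUL r2<-Mul1  regs: r0:4,r1:Add2,r2:Mul1,r3:Add1,r4:11
  c6: stall  regs: r0:4,r1:Add2,r2:Mul1,r3:Add1,r4:11
  c7: CDB Add2=20; issue SUB r3<-Add2  regs: r0:4,r1:20,r2:Mul1,r3:Add2,r4:11
  c8: CDB Add3=20  regs: r0:4,r1:20,r2:Mul1,r3:Add2,r4:11
  c9: -  regs: r0:4,r1:20,r2:Mul1,r3:Add2,r4:11
  c10: -  regs: r0:4,r1:20,r2:Mul1,r3:Add2,r4:11
  c11: CDB Add1=11  regs: r0:4,r1:20,r2:Mul1,r3:Add2,r4:11
  c12: -  regs: r0:4,r1:20,r2:Mul1,r3:Add2,r4:11
  c13: CDB Mul1=80  regs: r0:4,r1:20,r2:80,r3:Add2,r4:11
  c14: CDB Add2=-9  regs: r0:4,r1:20,r2:80,r3:-9,r4:11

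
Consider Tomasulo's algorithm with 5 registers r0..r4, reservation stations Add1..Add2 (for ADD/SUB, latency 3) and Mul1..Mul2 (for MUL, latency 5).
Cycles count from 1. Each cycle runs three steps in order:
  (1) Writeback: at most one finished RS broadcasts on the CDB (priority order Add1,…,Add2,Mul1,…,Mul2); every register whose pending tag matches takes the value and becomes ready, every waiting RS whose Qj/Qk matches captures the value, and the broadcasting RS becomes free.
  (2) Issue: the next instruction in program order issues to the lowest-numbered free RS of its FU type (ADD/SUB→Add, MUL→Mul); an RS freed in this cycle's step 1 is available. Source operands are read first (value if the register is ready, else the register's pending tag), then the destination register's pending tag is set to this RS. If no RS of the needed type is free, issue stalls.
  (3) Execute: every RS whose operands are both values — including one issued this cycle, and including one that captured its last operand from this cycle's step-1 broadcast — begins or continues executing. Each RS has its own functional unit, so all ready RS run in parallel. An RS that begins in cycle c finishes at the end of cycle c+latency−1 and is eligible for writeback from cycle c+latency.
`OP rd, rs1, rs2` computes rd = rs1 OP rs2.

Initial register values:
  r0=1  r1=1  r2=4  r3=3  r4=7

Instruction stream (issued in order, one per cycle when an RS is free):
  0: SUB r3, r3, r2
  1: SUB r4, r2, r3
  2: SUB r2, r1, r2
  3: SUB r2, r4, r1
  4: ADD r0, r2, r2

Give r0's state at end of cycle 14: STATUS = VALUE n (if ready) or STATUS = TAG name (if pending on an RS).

c1: issue SUB r3<-Add1 | r0:1,r1:1,r2:4,r3:Add1,r4:7
c2: issue SUB r4<-Add2 | r0:1,r1:1,r2:4,r3:Add1,r4:Add2
c3: stall | r0:1,r1:1,r2:4,r3:Add1,r4:Add2
c4: CDB Add1=-1; issue SUB r2<-Add1 | r0:1,r1:1,r2:Add1,r3:-1,r4:Add2
c5: stall | r0:1,r1:1,r2:Add1,r3:-1,r4:Add2
c6: stall | r0:1,r1:1,r2:Add1,r3:-1,r4:Add2
c7: CDB Add1=-3; issue SUB r2<-Add1 | r0:1,r1:1,r2:Add1,r3:-1,r4:Add2
c8: CDB Add2=5; issue ADD r0<-Add2 | r0:Add2,r1:1,r2:Add1,r3:-1,r4:5
c9: - | r0:Add2,r1:1,r2:Add1,r3:-1,r4:5
c10: - | r0:Add2,r1:1,r2:Add1,r3:-1,r4:5
c11: CDB Add1=4 | r0:Add2,r1:1,r2:4,r3:-1,r4:5
c12: - | r0:Add2,r1:1,r2:4,r3:-1,r4:5
c13: - | r0:Add2,r1:1,r2:4,r3:-1,r4:5
c14: CDB Add2=8 | r0:8,r1:1,r2:4,r3:-1,r4:5

STATUS = VALUE 8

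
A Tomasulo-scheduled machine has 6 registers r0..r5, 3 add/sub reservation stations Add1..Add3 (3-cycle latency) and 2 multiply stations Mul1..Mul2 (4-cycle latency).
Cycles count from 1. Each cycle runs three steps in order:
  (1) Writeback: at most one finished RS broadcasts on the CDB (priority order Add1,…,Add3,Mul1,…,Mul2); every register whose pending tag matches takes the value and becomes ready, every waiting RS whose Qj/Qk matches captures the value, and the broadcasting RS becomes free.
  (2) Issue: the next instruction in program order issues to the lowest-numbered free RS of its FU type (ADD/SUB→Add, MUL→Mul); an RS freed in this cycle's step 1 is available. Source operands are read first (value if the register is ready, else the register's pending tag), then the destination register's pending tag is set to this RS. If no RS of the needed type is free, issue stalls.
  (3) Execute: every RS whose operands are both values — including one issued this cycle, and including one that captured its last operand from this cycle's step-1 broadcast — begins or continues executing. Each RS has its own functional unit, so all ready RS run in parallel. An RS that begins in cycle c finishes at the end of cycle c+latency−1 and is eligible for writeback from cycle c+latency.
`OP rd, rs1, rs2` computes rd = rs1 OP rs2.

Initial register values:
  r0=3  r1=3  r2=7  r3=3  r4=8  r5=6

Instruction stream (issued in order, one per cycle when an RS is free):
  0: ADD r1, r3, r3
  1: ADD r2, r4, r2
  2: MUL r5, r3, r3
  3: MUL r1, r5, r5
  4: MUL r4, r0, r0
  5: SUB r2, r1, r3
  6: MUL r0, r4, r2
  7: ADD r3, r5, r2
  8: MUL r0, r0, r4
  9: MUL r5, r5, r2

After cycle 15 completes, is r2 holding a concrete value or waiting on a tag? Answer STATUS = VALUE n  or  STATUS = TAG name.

c1: issue ADD r1<-Add1 | r0:3,r1:Add1,r2:7,r3:3,r4:8,r5:6
c2: issue ADD r2<-Add2 | r0:3,r1:Add1,r2:Add2,r3:3,r4:8,r5:6
c3: issue MUL r5<-Mul1 | r0:3,r1:Add1,r2:Add2,r3:3,r4:8,r5:Mul1
c4: CDB Add1=6; issue MUL r1<-Mul2 | r0:3,r1:Mul2,r2:Add2,r3:3,r4:8,r5:Mul1
c5: CDB Add2=15; stall | r0:3,r1:Mul2,r2:15,r3:3,r4:8,r5:Mul1
c6: stall | r0:3,r1:Mul2,r2:15,r3:3,r4:8,r5:Mul1
c7: CDB Mul1=9; issue MUL r4<-Mul1 | r0:3,r1:Mul2,r2:15,r3:3,r4:Mul1,r5:9
c8: issue SUB r2<-Add1 | r0:3,r1:Mul2,r2:Add1,r3:3,r4:Mul1,r5:9
c9: stall | r0:3,r1:Mul2,r2:Add1,r3:3,r4:Mul1,r5:9
c10: stall | r0:3,r1:Mul2,r2:Add1,r3:3,r4:Mul1,r5:9
c11: CDB Mul1=9; issue MUL r0<-Mul1 | r0:Mul1,r1:Mul2,r2:Add1,r3:3,r4:9,r5:9
c12: CDB Mul2=81; issue ADD r3<-Add2 | r0:Mul1,r1:81,r2:Add1,r3:Add2,r4:9,r5:9
c13: issue MUL r0<-Mul2 | r0:Mul2,r1:81,r2:Add1,r3:Add2,r4:9,r5:9
c14: stall | r0:Mul2,r1:81,r2:Add1,r3:Add2,r4:9,r5:9
c15: CDB Add1=78; stall | r0:Mul2,r1:81,r2:78,r3:Add2,r4:9,r5:9

STATUS = VALUE 78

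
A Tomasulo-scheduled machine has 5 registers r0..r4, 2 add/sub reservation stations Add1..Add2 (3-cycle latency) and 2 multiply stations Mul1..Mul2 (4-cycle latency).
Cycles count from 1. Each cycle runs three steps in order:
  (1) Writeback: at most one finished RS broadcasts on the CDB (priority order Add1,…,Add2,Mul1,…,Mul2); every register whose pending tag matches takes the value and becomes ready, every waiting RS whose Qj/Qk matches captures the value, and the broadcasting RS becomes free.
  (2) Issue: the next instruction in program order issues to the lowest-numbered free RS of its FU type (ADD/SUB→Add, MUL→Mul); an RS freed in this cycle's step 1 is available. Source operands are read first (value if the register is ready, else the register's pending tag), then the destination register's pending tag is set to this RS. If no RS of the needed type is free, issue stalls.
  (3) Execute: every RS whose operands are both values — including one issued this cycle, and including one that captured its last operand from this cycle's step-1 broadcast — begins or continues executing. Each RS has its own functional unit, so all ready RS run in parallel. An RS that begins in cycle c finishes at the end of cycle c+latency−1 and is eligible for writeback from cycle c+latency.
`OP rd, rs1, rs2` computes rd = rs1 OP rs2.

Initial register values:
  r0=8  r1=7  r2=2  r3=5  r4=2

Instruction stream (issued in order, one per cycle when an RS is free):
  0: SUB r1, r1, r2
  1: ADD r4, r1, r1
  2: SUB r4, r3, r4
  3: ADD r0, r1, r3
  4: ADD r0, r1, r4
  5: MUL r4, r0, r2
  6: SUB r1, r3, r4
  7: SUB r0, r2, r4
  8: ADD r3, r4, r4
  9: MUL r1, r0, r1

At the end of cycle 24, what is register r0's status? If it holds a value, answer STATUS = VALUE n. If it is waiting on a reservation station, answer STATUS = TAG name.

STATUS = VALUE 2

  c1: issue SUB r1<-Add1  regs: r0:8,r1:Add1,r2:2,r3:5,r4:2
  c2: issue ADD r4<-Add2  regs: r0:8,r1:Add1,r2:2,r3:5,r4:Add2
  c3: stall  regs: r0:8,r1:Add1,r2:2,r3:5,r4:Add2
  c4: CDB Add1=5; issue SUB r4<-Add1  regs: r0:8,r1:5,r2:2,r3:5,r4:Add1
  c5: stall  regs: r0:8,r1:5,r2:2,r3:5,r4:Add1
  c6: stall  regs: r0:8,r1:5,r2:2,r3:5,r4:Add1
  c7: CDB Add2=10; issue ADD r0<-Add2  regs: r0:Add2,r1:5,r2:2,r3:5,r4:Add1
  c8: stall  regs: r0:Add2,r1:5,r2:2,r3:5,r4:Add1
  c9: stall  regs: r0:Add2,r1:5,r2:2,r3:5,r4:Add1
  c10: CDB Add1=-5; issue ADD r0<-Add1  regs: r0:Add1,r1:5,r2:2,r3:5,r4:-5
  c11: CDB Add2=10; issue MUL r4<-Mul1  regs: r0:Add1,r1:5,r2:2,r3:5,r4:Mul1
  c12: issue SUB r1<-Add2  regs: r0:Add1,r1:Add2,r2:2,r3:5,r4:Mul1
  c13: CDB Add1=0; issue SUB r0<-Add1  regs: r0:Add1,r1:Add2,r2:2,r3:5,r4:Mul1
  c14: stall  regs: r0:Add1,r1:Add2,r2:2,r3:5,r4:Mul1
  c15: stall  regs: r0:Add1,r1:Add2,r2:2,r3:5,r4:Mul1
  c16: stall  regs: r0:Add1,r1:Add2,r2:2,r3:5,r4:Mul1
  c17: CDB Mul1=0; stall  regs: r0:Add1,r1:Add2,r2:2,r3:5,r4:0
  c18: stall  regs: r0:Add1,r1:Add2,r2:2,r3:5,r4:0
  c19: stall  regs: r0:Add1,r1:Add2,r2:2,r3:5,r4:0
  c20: CDB Add1=2; issue ADD r3<-Add1  regs: r0:2,r1:Add2,r2:2,r3:Add1,r4:0
  c21: CDB Add2=5; issue MUL r1<-Mul1  regs: r0:2,r1:Mul1,r2:2,r3:Add1,r4:0
  c22: -  regs: r0:2,r1:Mul1,r2:2,r3:Add1,r4:0
  c23: CDB Add1=0  regs: r0:2,r1:Mul1,r2:2,r3:0,r4:0
  c24: -  regs: r0:2,r1:Mul1,r2:2,r3:0,r4:0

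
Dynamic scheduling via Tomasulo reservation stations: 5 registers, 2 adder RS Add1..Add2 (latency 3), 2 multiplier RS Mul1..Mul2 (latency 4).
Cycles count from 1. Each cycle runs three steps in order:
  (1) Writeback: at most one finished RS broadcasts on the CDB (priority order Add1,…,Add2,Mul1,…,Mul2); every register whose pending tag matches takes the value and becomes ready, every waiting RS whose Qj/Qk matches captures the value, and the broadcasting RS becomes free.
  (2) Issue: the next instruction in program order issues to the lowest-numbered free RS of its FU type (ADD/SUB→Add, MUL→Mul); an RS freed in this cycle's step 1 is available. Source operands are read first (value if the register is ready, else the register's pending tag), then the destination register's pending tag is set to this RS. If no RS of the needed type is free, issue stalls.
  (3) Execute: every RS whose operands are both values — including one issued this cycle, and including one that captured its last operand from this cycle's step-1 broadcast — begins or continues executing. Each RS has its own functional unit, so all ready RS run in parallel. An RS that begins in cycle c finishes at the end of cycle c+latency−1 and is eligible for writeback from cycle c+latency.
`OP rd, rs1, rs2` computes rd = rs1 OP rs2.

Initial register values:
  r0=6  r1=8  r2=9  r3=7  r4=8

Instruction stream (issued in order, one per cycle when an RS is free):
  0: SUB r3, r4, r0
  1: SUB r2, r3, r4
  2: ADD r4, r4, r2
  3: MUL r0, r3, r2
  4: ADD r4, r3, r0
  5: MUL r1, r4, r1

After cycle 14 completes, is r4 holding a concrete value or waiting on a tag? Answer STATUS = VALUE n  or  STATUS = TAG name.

STATUS = VALUE -10

  c1: issue SUB r3<-Add1  regs: r0:6,r1:8,r2:9,r3:Add1,r4:8
  c2: issue SUB r2<-Add2  regs: r0:6,r1:8,r2:Add2,r3:Add1,r4:8
  c3: stall  regs: r0:6,r1:8,r2:Add2,r3:Add1,r4:8
  c4: CDB Add1=2; issue ADD r4<-Add1  regs: r0:6,r1:8,r2:Add2,r3:2,r4:Add1
  c5: issue MUL r0<-Mul1  regs: r0:Mul1,r1:8,r2:Add2,r3:2,r4:Add1
  c6: stall  regs: r0:Mul1,r1:8,r2:Add2,r3:2,r4:Add1
  c7: CDB Add2=-6; issue ADD r4<-Add2  regs: r0:Mul1,r1:8,r2:-6,r3:2,r4:Add2
  c8: issue MUL r1<-Mul2  regs: r0:Mul1,r1:Mul2,r2:-6,r3:2,r4:Add2
  c9: -  regs: r0:Mul1,r1:Mul2,r2:-6,r3:2,r4:Add2
  c10: CDB Add1=2  regs: r0:Mul1,r1:Mul2,r2:-6,r3:2,r4:Add2
  c11: CDB Mul1=-12  regs: r0:-12,r1:Mul2,r2:-6,r3:2,r4:Add2
  c12: -  regs: r0:-12,r1:Mul2,r2:-6,r3:2,r4:Add2
  c13: -  regs: r0:-12,r1:Mul2,r2:-6,r3:2,r4:Add2
  c14: CDB Add2=-10  regs: r0:-12,r1:Mul2,r2:-6,r3:2,r4:-10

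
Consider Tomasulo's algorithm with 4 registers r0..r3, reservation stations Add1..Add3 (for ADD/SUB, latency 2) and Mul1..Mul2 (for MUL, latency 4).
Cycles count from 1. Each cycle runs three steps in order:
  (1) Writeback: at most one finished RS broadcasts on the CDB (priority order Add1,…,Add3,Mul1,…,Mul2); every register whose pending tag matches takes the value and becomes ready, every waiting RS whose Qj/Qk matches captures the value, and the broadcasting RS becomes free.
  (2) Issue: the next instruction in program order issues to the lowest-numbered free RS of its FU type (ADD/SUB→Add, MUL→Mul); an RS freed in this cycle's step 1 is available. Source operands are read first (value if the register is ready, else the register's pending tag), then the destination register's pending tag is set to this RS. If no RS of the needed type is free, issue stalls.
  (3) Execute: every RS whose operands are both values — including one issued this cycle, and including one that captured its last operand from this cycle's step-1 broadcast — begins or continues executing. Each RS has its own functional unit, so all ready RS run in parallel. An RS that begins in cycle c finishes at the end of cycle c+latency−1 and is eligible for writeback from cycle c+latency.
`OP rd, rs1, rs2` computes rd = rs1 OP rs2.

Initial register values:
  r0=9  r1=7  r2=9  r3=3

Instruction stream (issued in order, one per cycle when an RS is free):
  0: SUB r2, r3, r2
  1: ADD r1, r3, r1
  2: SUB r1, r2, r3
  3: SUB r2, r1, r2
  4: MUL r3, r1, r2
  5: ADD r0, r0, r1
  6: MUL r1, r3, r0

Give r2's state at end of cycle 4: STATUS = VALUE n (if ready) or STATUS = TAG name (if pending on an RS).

STATUS = TAG Add2

c1: issue SUB r2<-Add1 | r0:9,r1:7,r2:Add1,r3:3
c2: issue ADD r1<-Add2 | r0:9,r1:Add2,r2:Add1,r3:3
c3: CDB Add1=-6; issue SUB r1<-Add1 | r0:9,r1:Add1,r2:-6,r3:3
c4: CDB Add2=10; issue SUB r2<-Add2 | r0:9,r1:Add1,r2:Add2,r3:3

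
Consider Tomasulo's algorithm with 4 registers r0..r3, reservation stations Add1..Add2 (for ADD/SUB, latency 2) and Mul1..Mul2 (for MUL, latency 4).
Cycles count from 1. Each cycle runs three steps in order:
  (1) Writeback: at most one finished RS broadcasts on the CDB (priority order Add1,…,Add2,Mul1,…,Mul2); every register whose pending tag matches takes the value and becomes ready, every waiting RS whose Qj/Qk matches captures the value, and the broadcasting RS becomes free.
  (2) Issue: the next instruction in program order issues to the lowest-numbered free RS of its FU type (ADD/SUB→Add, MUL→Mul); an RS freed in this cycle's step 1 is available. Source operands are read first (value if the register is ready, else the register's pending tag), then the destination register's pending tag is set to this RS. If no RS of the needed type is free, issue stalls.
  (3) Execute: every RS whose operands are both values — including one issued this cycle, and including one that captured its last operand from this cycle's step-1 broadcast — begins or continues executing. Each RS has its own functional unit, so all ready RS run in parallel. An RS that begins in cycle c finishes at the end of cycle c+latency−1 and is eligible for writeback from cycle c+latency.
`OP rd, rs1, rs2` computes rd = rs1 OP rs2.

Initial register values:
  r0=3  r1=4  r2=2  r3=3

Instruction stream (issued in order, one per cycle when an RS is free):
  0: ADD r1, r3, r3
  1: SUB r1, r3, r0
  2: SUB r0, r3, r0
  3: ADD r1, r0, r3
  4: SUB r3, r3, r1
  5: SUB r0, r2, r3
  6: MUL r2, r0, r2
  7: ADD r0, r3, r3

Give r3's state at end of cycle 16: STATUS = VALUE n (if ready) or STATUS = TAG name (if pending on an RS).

STATUS = VALUE 0

  c1: issue ADD r1<-Add1  regs: r0:3,r1:Add1,r2:2,r3:3
  c2: issue SUB r1<-Add2  regs: r0:3,r1:Add2,r2:2,r3:3
  c3: CDB Add1=6; issue SUB r0<-Add1  regs: r0:Add1,r1:Add2,r2:2,r3:3
  c4: CDB Add2=0; issue ADD r1<-Add2  regs: r0:Add1,r1:Add2,r2:2,r3:3
  c5: CDB Add1=0; issue SUB r3<-Add1  regs: r0:0,r1:Add2,r2:2,r3:Add1
  c6: stall  regs: r0:0,r1:Add2,r2:2,r3:Add1
  c7: CDB Add2=3; issue SUB r0<-Add2  regs: r0:Add2,r1:3,r2:2,r3:Add1
  c8: issue MUL r2<-Mul1  regs: r0:Add2,r1:3,r2:Mul1,r3:Add1
  c9: CDB Add1=0; issue ADD r0<-Add1  regs: r0:Add1,r1:3,r2:Mul1,r3:0
  c10: -  regs: r0:Add1,r1:3,r2:Mul1,r3:0
  c11: CDB Add1=0  regs: r0:0,r1:3,r2:Mul1,r3:0
  c12: CDB Add2=2  regs: r0:0,r1:3,r2:Mul1,r3:0
  c13: -  regs: r0:0,r1:3,r2:Mul1,r3:0
  c14: -  regs: r0:0,r1:3,r2:Mul1,r3:0
  c15: -  regs: r0:0,r1:3,r2:Mul1,r3:0
  c16: CDB Mul1=4  regs: r0:0,r1:3,r2:4,r3:0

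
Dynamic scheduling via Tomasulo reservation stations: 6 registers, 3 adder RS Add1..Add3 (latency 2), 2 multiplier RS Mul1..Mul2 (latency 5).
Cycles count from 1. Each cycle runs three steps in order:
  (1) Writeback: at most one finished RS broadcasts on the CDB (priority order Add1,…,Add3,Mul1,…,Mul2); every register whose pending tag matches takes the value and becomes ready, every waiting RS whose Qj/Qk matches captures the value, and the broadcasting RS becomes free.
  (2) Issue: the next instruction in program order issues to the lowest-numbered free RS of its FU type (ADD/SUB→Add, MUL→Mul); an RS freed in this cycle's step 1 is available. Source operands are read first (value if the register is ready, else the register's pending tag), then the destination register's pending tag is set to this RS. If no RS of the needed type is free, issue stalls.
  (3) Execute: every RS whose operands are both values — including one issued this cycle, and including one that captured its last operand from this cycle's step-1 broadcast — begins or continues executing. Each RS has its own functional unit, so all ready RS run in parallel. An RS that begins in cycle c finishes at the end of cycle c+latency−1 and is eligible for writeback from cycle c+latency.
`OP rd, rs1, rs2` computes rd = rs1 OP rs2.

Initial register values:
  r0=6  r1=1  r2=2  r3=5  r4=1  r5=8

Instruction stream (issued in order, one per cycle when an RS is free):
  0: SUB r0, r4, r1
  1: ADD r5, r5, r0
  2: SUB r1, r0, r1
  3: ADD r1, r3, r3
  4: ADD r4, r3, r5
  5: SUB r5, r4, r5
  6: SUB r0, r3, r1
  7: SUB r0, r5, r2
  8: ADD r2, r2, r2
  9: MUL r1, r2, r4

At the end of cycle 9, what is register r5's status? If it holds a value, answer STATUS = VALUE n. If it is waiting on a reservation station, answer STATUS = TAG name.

STATUS = TAG Add2

c1: issue SUB r0<-Add1 | r0:Add1,r1:1,r2:2,r3:5,r4:1,r5:8
c2: issue ADD r5<-Add2 | r0:Add1,r1:1,r2:2,r3:5,r4:1,r5:Add2
c3: CDB Add1=0; issue SUB r1<-Add1 | r0:0,r1:Add1,r2:2,r3:5,r4:1,r5:Add2
c4: issue ADD r1<-Add3 | r0:0,r1:Add3,r2:2,r3:5,r4:1,r5:Add2
c5: CDB Add1=-1; issue ADD r4<-Add1 | r0:0,r1:Add3,r2:2,r3:5,r4:Add1,r5:Add2
c6: CDB Add2=8; issue SUB r5<-Add2 | r0:0,r1:Add3,r2:2,r3:5,r4:Add1,r5:Add2
c7: CDB Add3=10; issue SUB r0<-Add3 | r0:Add3,r1:10,r2:2,r3:5,r4:Add1,r5:Add2
c8: CDB Add1=13; issue SUB r0<-Add1 | r0:Add1,r1:10,r2:2,r3:5,r4:13,r5:Add2
c9: CDB Add3=-5; issue ADD r2<-Add3 | r0:Add1,r1:10,r2:Add3,r3:5,r4:13,r5:Add2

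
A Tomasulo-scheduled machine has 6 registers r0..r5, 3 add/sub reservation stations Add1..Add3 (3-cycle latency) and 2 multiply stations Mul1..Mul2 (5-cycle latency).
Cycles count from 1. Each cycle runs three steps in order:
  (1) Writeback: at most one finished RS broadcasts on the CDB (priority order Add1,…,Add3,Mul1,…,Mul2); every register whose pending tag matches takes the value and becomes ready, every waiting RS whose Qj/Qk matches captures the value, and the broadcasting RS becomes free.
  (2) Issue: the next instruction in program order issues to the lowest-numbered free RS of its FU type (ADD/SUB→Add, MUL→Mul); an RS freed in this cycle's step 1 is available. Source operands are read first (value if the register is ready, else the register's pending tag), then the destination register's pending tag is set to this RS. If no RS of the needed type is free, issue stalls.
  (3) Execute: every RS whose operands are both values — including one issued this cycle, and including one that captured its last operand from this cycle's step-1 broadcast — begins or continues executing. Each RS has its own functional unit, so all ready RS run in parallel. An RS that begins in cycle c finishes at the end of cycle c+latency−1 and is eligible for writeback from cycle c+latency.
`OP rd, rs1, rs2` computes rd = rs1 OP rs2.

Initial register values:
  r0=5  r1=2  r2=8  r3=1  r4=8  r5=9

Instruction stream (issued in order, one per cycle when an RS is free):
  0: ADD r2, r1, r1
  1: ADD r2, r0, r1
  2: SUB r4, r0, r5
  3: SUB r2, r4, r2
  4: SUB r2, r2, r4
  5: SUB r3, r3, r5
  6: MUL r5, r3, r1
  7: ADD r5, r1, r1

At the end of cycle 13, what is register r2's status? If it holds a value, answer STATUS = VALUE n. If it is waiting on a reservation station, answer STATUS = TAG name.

cycle 1: issue ADD r2<-Add1 // r0:5,r1:2,r2:Add1,r3:1,r4:8,r5:9
cycle 2: issue ADD r2<-Add2 // r0:5,r1:2,r2:Add2,r3:1,r4:8,r5:9
cycle 3: issue SUB r4<-Add3 // r0:5,r1:2,r2:Add2,r3:1,r4:Add3,r5:9
cycle 4: CDB Add1=4; issue SUB r2<-Add1 // r0:5,r1:2,r2:Add1,r3:1,r4:Add3,r5:9
cycle 5: CDB Add2=7; issue SUB r2<-Add2 // r0:5,r1:2,r2:Add2,r3:1,r4:Add3,r5:9
cycle 6: CDB Add3=-4; issue SUB r3<-Add3 // r0:5,r1:2,r2:Add2,r3:Add3,r4:-4,r5:9
cycle 7: issue MUL r5<-Mul1 // r0:5,r1:2,r2:Add2,r3:Add3,r4:-4,r5:Mul1
cycle 8: stall // r0:5,r1:2,r2:Add2,r3:Add3,r4:-4,r5:Mul1
cycle 9: CDB Add1=-11; issue ADD r5<-Add1 // r0:5,r1:2,r2:Add2,r3:Add3,r4:-4,r5:Add1
cycle 10: CDB Add3=-8 // r0:5,r1:2,r2:Add2,r3:-8,r4:-4,r5:Add1
cycle 11: - // r0:5,r1:2,r2:Add2,r3:-8,r4:-4,r5:Add1
cycle 12: CDB Add1=4 // r0:5,r1:2,r2:Add2,r3:-8,r4:-4,r5:4
cycle 13: CDB Add2=-7 // r0:5,r1:2,r2:-7,r3:-8,r4:-4,r5:4

STATUS = VALUE -7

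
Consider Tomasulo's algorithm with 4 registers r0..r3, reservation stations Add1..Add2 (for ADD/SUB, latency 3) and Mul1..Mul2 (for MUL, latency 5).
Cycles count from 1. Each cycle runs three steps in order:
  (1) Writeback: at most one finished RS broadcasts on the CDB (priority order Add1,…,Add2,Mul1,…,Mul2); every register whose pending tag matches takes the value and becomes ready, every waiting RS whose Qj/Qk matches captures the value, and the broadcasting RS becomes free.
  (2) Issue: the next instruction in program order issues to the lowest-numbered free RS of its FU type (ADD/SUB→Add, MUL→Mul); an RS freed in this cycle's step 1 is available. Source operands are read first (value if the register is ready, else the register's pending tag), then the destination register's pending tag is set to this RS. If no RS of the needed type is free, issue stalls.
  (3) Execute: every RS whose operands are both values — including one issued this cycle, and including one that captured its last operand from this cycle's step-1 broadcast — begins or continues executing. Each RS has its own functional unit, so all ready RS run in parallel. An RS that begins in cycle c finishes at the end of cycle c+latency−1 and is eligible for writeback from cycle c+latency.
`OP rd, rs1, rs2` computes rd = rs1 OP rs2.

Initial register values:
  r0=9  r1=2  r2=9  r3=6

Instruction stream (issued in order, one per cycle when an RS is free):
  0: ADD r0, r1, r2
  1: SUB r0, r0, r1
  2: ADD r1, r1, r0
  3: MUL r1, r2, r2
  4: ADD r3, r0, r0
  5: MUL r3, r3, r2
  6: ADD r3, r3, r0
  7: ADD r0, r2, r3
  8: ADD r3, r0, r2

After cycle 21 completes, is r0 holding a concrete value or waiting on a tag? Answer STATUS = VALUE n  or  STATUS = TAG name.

cycle 1: issue ADD r0<-Add1 // r0:Add1,r1:2,r2:9,r3:6
cycle 2: issue SUB r0<-Add2 // r0:Add2,r1:2,r2:9,r3:6
cycle 3: stall // r0:Add2,r1:2,r2:9,r3:6
cycle 4: CDB Add1=11; issue ADD r1<-Add1 // r0:Add2,r1:Add1,r2:9,r3:6
cycle 5: issue MUL r1<-Mul1 // r0:Add2,r1:Mul1,r2:9,r3:6
cycle 6: stall // r0:Add2,r1:Mul1,r2:9,r3:6
cycle 7: CDB Add2=9; issue ADD r3<-Add2 // r0:9,r1:Mul1,r2:9,r3:Add2
cycle 8: issue MUL r3<-Mul2 // r0:9,r1:Mul1,r2:9,r3:Mul2
cycle 9: stall // r0:9,r1:Mul1,r2:9,r3:Mul2
cycle 10: CDB Add1=11; issue ADD r3<-Add1 // r0:9,r1:Mul1,r2:9,r3:Add1
cycle 11: CDB Add2=18; issue ADD r0<-Add2 // r0:Add2,r1:Mul1,r2:9,r3:Add1
cycle 12: CDB Mul1=81; stall // r0:Add2,r1:81,r2:9,r3:Add1
cycle 13: stall // r0:Add2,r1:81,r2:9,r3:Add1
cycle 14: stall // r0:Add2,r1:81,r2:9,r3:Add1
cycle 15: stall // r0:Add2,r1:81,r2:9,r3:Add1
cycle 16: CDB Mul2=162; stall // r0:Add2,r1:81,r2:9,r3:Add1
cycle 17: stall // r0:Add2,r1:81,r2:9,r3:Add1
cycle 18: stall // r0:Add2,r1:81,r2:9,r3:Add1
cycle 19: CDB Add1=171; issue ADD r3<-Add1 // r0:Add2,r1:81,r2:9,r3:Add1
cycle 20: - // r0:Add2,r1:81,r2:9,r3:Add1
cycle 21: - // r0:Add2,r1:81,r2:9,r3:Add1

STATUS = TAG Add2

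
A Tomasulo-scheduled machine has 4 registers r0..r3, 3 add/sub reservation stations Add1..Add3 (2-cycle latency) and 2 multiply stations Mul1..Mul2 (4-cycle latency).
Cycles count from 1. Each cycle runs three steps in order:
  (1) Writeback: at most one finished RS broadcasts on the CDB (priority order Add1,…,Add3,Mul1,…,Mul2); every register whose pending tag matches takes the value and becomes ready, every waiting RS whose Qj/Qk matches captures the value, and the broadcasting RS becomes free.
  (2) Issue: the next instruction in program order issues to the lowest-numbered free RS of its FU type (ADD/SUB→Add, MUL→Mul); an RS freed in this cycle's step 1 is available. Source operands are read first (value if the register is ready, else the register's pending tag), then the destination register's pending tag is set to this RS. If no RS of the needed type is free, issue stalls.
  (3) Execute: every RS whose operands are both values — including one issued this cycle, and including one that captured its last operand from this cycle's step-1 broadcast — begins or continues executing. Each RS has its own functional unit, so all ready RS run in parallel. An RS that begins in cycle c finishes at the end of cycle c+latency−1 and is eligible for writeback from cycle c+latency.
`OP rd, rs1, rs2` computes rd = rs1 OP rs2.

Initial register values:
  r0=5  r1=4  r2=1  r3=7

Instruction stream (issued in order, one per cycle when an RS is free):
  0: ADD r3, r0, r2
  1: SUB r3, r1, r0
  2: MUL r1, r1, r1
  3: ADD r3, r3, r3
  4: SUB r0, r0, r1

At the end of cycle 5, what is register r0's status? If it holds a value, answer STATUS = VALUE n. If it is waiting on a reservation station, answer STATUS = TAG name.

STATUS = TAG Add2

  c1: issue ADD r3<-Add1  regs: r0:5,r1:4,r2:1,r3:Add1
  c2: issue SUB r3<-Add2  regs: r0:5,r1:4,r2:1,r3:Add2
  c3: CDB Add1=6; issue MUL r1<-Mul1  regs: r0:5,r1:Mul1,r2:1,r3:Add2
  c4: CDB Add2=-1; issue ADD r3<-Add1  regs: r0:5,r1:Mul1,r2:1,r3:Add1
  c5: issue SUB r0<-Add2  regs: r0:Add2,r1:Mul1,r2:1,r3:Add1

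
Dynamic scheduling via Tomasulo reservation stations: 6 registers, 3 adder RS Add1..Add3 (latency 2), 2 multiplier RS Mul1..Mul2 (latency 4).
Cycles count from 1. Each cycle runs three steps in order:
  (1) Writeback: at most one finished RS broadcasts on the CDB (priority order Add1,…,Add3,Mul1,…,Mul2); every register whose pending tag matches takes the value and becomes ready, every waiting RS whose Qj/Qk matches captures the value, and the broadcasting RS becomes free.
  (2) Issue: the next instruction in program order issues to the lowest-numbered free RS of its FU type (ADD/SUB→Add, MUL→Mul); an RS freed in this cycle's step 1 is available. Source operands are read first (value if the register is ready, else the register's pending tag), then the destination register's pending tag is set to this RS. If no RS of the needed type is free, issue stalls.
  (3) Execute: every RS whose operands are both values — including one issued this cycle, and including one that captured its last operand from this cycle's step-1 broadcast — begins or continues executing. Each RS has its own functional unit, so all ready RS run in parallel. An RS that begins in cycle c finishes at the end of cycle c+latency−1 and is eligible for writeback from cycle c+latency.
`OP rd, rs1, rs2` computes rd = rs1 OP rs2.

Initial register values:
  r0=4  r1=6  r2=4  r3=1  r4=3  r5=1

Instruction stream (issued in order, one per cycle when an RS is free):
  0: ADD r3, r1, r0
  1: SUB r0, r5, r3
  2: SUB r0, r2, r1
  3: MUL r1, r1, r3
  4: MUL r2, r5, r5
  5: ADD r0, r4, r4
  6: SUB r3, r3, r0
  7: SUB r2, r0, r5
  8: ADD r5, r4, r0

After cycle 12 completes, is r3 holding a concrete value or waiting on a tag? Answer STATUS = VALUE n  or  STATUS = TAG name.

STATUS = VALUE 4

c1: issue ADD r3<-Add1 | r0:4,r1:6,r2:4,r3:Add1,r4:3,r5:1
c2: issue SUB r0<-Add2 | r0:Add2,r1:6,r2:4,r3:Add1,r4:3,r5:1
c3: CDB Add1=10; issue SUB r0<-Add1 | r0:Add1,r1:6,r2:4,r3:10,r4:3,r5:1
c4: issue MUL r1<-Mul1 | r0:Add1,r1:Mul1,r2:4,r3:10,r4:3,r5:1
c5: CDB Add1=-2; issue MUL r2<-Mul2 | r0:-2,r1:Mul1,r2:Mul2,r3:10,r4:3,r5:1
c6: CDB Add2=-9; issue ADD r0<-Add1 | r0:Add1,r1:Mul1,r2:Mul2,r3:10,r4:3,r5:1
c7: issue SUB r3<-Add2 | r0:Add1,r1:Mul1,r2:Mul2,r3:Add2,r4:3,r5:1
c8: CDB Add1=6; issue SUB r2<-Add1 | r0:6,r1:Mul1,r2:Add1,r3:Add2,r4:3,r5:1
c9: CDB Mul1=60; issue ADD r5<-Add3 | r0:6,r1:60,r2:Add1,r3:Add2,r4:3,r5:Add3
c10: CDB Add1=5 | r0:6,r1:60,r2:5,r3:Add2,r4:3,r5:Add3
c11: CDB Add2=4 | r0:6,r1:60,r2:5,r3:4,r4:3,r5:Add3
c12: CDB Add3=9 | r0:6,r1:60,r2:5,r3:4,r4:3,r5:9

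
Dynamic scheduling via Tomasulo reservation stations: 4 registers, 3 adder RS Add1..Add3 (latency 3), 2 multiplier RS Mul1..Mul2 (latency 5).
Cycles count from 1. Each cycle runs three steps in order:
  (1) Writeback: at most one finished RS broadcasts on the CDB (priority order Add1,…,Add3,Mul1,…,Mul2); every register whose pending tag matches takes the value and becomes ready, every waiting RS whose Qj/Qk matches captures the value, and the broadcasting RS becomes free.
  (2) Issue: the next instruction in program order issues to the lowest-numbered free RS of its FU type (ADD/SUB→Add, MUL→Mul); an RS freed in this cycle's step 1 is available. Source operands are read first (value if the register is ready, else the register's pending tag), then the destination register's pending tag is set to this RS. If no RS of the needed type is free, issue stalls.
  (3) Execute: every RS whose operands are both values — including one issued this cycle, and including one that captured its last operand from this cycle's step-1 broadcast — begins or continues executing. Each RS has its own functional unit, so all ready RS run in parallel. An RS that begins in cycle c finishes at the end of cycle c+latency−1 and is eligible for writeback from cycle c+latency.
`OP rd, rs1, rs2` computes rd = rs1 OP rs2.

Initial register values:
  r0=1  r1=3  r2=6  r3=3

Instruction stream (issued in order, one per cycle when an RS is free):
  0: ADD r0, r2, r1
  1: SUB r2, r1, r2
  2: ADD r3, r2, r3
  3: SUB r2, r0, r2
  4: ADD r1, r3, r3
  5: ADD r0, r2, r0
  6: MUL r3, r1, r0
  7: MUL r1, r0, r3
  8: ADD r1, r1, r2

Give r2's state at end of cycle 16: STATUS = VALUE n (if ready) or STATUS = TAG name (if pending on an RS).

  c1: issue ADD r0<-Add1  regs: r0:Add1,r1:3,r2:6,r3:3
  c2: issue SUB r2<-Add2  regs: r0:Add1,r1:3,r2:Add2,r3:3
  c3: issue ADD r3<-Add3  regs: r0:Add1,r1:3,r2:Add2,r3:Add3
  c4: CDB Add1=9; issue SUB r2<-Add1  regs: r0:9,r1:3,r2:Add1,r3:Add3
  c5: CDB Add2=-3; issue ADD r1<-Add2  regs: r0:9,r1:Add2,r2:Add1,r3:Add3
  c6: stall  regs: r0:9,r1:Add2,r2:Add1,r3:Add3
  c7: stall  regs: r0:9,r1:Add2,r2:Add1,r3:Add3
  c8: CDB Add1=12; issue ADD r0<-Add1  regs: r0:Add1,r1:Add2,r2:12,r3:Add3
  c9: CDB Add3=0; issue MUL r3<-Mul1  regs: r0:Add1,r1:Add2,r2:12,r3:Mul1
  c10: issue MUL r1<-Mul2  regs: r0:Add1,r1:Mul2,r2:12,r3:Mul1
  c11: CDB Add1=21; issue ADD r1<-Add1  regs: r0:21,r1:Add1,r2:12,r3:Mul1
  c12: CDB Add2=0  regs: r0:21,r1:Add1,r2:12,r3:Mul1
  c13: -  regs: r0:21,r1:Add1,r2:12,r3:Mul1
  c14: -  regs: r0:21,r1:Add1,r2:12,r3:Mul1
  c15: -  regs: r0:21,r1:Add1,r2:12,r3:Mul1
  c16: -  regs: r0:21,r1:Add1,r2:12,r3:Mul1

STATUS = VALUE 12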